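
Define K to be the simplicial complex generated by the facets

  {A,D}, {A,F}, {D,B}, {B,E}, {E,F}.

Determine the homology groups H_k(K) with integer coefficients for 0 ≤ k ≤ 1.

Take the total order A < B < D < E < F on the vertex set. Then K (dimension 1) consists of the simplices:

  0-simplices (5): A, B, D, E, F
  1-simplices (5): AD, AF, BD, BE, EF

giving chain groups C_0 ≅ Z^5, C_1 ≅ Z^5.

The boundary map ∂_1: C_1 → C_0 sends each edge [p,q] (with p < q) to q − p. For instance
  ∂BE = E − B.
The resulting 5×5 matrix has rank 4, and its Smith normal form has invariant factors (1,1,1,1).

Now H_k = ker ∂_k / im ∂_{k+1}, so:

  H_0: rank C_0 − rank ∂_1 = 5 − 4 = 1, and the invariant factors of ∂_1 are all 1, so H_0 = Z.
  H_1: rank ker ∂_1 − rank ∂_2 = (5 − 4) − 0 = 1, and there is no ∂_2, so H_1 = Z.

(K is a triangulation of the circle S^1.)

H_0 ≅ Z,  H_1 ≅ Z.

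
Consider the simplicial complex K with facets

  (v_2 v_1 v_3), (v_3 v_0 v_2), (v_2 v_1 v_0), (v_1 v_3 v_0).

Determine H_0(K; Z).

H_0 ≅ Z.

Fix the vertex order v_0 < v_1 < v_2 < v_3 and write every simplex with vertices in increasing order. Then dim K = 2 and the simplices of K are:

  0-simplices (4): [v_0], [v_1], [v_2], [v_3]
  1-simplices (6): [v_0,v_1], [v_0,v_2], [v_0,v_3], [v_1,v_2], [v_1,v_3], [v_2,v_3]
  2-simplices (4): [v_0,v_1,v_2], [v_0,v_1,v_3], [v_0,v_2,v_3], [v_1,v_2,v_3]

so the chain groups are C_0 ≅ Z^4, C_1 ≅ Z^6, C_2 ≅ Z^4.

∂_1: C_1 → C_0 sends each edge [p,q] (with p < q) to q − p.
This gives a 4×6 integer matrix of rank 3; reducing to Smith normal form yields diagonal entries (1,1,1).

The boundary map ∂_2: C_2 → C_1 acts by ∂[p,q,r] = [q,r] − [p,r] + [p,q]. For instance
  ∂[v_0,v_1,v_3] = [v_1,v_3] − [v_0,v_3] + [v_0,v_1],
  ∂[v_0,v_2,v_3] = [v_2,v_3] − [v_0,v_3] + [v_0,v_2].
The 6×4 boundary matrix has rank 3 and Smith normal form diag(1,1,1).

Reading off H_k = ker ∂_k / im ∂_{k+1}:

  H_0: rank C_0 − rank ∂_1 = 4 − 3 = 1, and the invariant factors of ∂_1 are all 1, so H_0 = Z.

(K is a triangulation of the 2-sphere S^2.)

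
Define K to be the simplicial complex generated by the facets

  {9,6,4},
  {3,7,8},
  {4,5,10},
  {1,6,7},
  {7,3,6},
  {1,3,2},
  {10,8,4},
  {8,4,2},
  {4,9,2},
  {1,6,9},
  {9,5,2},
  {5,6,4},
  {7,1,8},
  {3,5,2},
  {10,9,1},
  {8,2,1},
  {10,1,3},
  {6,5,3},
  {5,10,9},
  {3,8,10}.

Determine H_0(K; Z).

H_0 = Z.

K has 10 vertices, 30 edges, 20 triangles.
rank ∂_0 = 0, rank ∂_1 = 9 ⇒ b_0 = 10 − 0 − 9 = 1; all invariant factors of ∂_1 are 1 so no torsion. So H_0 = Z.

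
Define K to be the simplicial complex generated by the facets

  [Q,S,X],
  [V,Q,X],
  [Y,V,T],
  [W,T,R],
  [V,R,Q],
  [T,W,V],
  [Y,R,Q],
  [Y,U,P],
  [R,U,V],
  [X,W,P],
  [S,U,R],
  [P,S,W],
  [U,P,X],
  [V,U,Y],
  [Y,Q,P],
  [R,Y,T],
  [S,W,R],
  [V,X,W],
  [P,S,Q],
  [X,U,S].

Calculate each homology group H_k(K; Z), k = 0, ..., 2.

Fix the vertex order P < Q < R < S < T < U < V < W < X < Y and write every simplex with vertices in increasing order. Then dim K = 2 and the simplices of K are:

  0-simplices (10): P, Q, R, S, T, U, V, W, X, Y
  1-simplices (30): PQ, PS, PU, PW, PX, PY, QR, QS, QV, QX, QY, RS, RT, RU, RV, RW, RY, SU, SW, SX, TV, TW, TY, UV, UX, UY, VW, VX, VY, WX
  2-simplices (20): PQS, PQY, PSW, PUX, PUY, PWX, QRV, QRY, QSX, QVX, RSU, RSW, RTW, RTY, RUV, SUX, TVW, TVY, UVY, VWX

Hence C_0 ≅ Z^10, C_1 ≅ Z^30, C_2 ≅ Z^20.

The boundary map ∂_1: C_1 → C_0 sends each edge [p,q] (with p < q) to q − p. For instance
  ∂PS = S − P.
The resulting 10×30 matrix has rank 9, and its Smith normal form has invariant factors (1,1,1,1,1,1,1,1,1).

∂_2: C_2 → C_1 acts by ∂[p,q,r] = [q,r] − [p,r] + [p,q]. For instance
  ∂RTW = TW − RW + RT,
  ∂PUX = UX − PX + PU.
This gives a 30×20 integer matrix of rank 20; reducing to Smith normal form yields diagonal entries (1,1,1,1,1,1,1,1,1,1,1,1,1,1,1,1,1,1,1,2).

Reading off H_k = ker ∂_k / im ∂_{k+1}:

  H_0: rank C_0 − rank ∂_1 = 10 − 9 = 1, and the invariant factors of ∂_1 are all 1, so H_0 ≅ Z.
  H_1: rank ker ∂_1 − rank ∂_2 = (30 − 9) − 20 = 1, and ∂_2 has invariant factor 2 > 1, so H_1 ≅ Z ⊕ Z/2.
  H_2: rank ker ∂_2 − rank ∂_3 = (20 − 20) − 0 = 0, and there is no ∂_3, so H_2 ≅ 0.

(K is a triangulation of the Klein bottle.)

H_0 ≅ Z,  H_1 ≅ Z ⊕ Z/2,  H_2 = 0.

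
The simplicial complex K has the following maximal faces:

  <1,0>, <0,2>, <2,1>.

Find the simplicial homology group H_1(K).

H_1 ≅ Z.

Fix the vertex order 0 < 1 < 2 and write every simplex with vertices in increasing order. Then dim K = 1 and the simplices of K are:

  0-simplices (3): [0], [1], [2]
  1-simplices (3): [0,1], [0,2], [1,2]

giving chain groups C_0 ≅ Z^3, C_1 ≅ Z^3.

∂_1: C_1 → C_0 maps an edge to its endpoints' difference, ∂[p,q] = q − p. For instance
  ∂[0,1] = [1] − [0].
The 3×3 boundary matrix has rank 2 and Smith normal form diag(1,1).

Now H_k = ker ∂_k / im ∂_{k+1}, so:

  H_1: rank ker ∂_1 − rank ∂_2 = (3 − 2) − 0 = 1, and there is no ∂_2, so H_1 = Z.

(K is a triangulation of the circle S^1.)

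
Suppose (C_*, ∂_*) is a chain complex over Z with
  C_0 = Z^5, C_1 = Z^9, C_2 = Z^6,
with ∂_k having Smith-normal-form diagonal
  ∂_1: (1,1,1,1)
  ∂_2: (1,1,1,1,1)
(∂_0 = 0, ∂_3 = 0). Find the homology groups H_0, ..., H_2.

H_0 ≅ Z,  H_1 = 0,  H_2 ≅ Z.

H_0: b_0 = 5 − 0 − 4 = 1; torsion from ∂_1 factors > 1: none. So H_0 ≅ Z.
H_1: b_1 = 9 − 4 − 5 = 0; torsion from ∂_2 factors > 1: none. So H_1 ≅ 0.
H_2: b_2 = 6 − 5 − 0 = 1; torsion from ∂_3 factors > 1: none. So H_2 ≅ Z.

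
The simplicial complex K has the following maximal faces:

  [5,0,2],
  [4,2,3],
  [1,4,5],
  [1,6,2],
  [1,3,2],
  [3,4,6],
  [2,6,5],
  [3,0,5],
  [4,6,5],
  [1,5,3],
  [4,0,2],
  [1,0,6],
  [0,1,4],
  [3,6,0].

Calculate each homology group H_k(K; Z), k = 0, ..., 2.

Fix the vertex order 0 < 1 < 2 < 3 < 4 < 5 < 6 and write every simplex with vertices in increasing order. Then dim K = 2 and the simplices of K are:

  0-simplices (7): [0], [1], [2], [3], [4], [5], [6]
  1-simplices (21): [0,1], [0,2], [0,3], [0,4], [0,5], [0,6], [1,2], [1,3], [1,4], [1,5], [1,6], [2,3], [2,4], [2,5], [2,6], [3,4], [3,5], [3,6], [4,5], [4,6], [5,6]
  2-simplices (14): [0,1,4], [0,1,6], [0,2,4], [0,2,5], [0,3,5], [0,3,6], [1,2,3], [1,2,6], [1,3,5], [1,4,5], [2,3,4], [2,5,6], [3,4,6], [4,5,6]

so the chain groups are C_0 ≅ Z^7, C_1 ≅ Z^21, C_2 ≅ Z^14.

∂_1: C_1 → C_0 is given by ∂[p,q] = [q] − [p]. For instance
  ∂[0,6] = [6] − [0].
As a 7×21 matrix over Z this has rank 6, with invariant factors (1,1,1,1,1,1).

The boundary map ∂_2: C_2 → C_1 acts by ∂[p,q,r] = [q,r] − [p,r] + [p,q]. For instance
  ∂[1,2,3] = [2,3] − [1,3] + [1,2],
  ∂[0,1,4] = [1,4] − [0,4] + [0,1].
The 21×14 boundary matrix has rank 13 and Smith normal form diag(1,1,1,1,1,1,1,1,1,1,1,1,1).

Computing H_k = (kernel of ∂_k) / (image of ∂_{k+1}):

  H_0: rank C_0 − rank ∂_1 = 7 − 6 = 1, and the invariant factors of ∂_1 are all 1, so H_0 ≅ Z.
  H_1: rank ker ∂_1 − rank ∂_2 = (21 − 6) − 13 = 2, and the invariant factors of ∂_2 are all 1, so H_1 ≅ Z^2.
  H_2: rank ker ∂_2 − rank ∂_3 = (14 − 13) − 0 = 1, and there is no ∂_3, so H_2 ≅ Z.

As a check, the Euler characteristic is 7 − 21 + 14 = 0, which agrees with 1 − 2 + 1 = 0.

H_0 = Z,  H_1 = Z^2,  H_2 = Z.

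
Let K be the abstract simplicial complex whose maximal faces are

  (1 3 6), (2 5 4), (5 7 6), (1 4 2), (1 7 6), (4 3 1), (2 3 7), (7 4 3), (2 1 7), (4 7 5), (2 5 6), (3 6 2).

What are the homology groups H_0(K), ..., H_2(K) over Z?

Fix the vertex order 1 < 2 < 3 < 4 < 5 < 6 < 7 and write every simplex with vertices in increasing order. Then dim K = 2 and the simplices of K are:

  0-simplices (7): [1], [2], [3], [4], [5], [6], [7]
  1-simplices (18): [1,2], [1,3], [1,4], [1,6], [1,7], [2,3], [2,4], [2,5], [2,6], [2,7], [3,4], [3,6], [3,7], [4,5], [4,7], [5,6], [5,7], [6,7]
  2-simplices (12): [1,2,4], [1,2,7], [1,3,4], [1,3,6], [1,6,7], [2,3,6], [2,3,7], [2,4,5], [2,5,6], [3,4,7], [4,5,7], [5,6,7]

Hence C_0 ≅ Z^7, C_1 ≅ Z^18, C_2 ≅ Z^12.

The boundary map ∂_1: C_1 → C_0 sends each edge [p,q] (with p < q) to q − p.
As a 7×18 matrix over Z this has rank 6, with invariant factors (1,1,1,1,1,1).

Boundary ∂_2: C_2 → C_1 sends each 2-simplex [p,q,r] to [q,r] − [p,r] + [p,q]. For instance
  ∂[1,3,6] = [3,6] − [1,6] + [1,3],
  ∂[3,4,7] = [4,7] − [3,7] + [3,4].
This gives a 18×12 integer matrix of rank 12; reducing to Smith normal form yields diagonal entries (1,1,1,1,1,1,1,1,1,1,1,2).

Now H_k = ker ∂_k / im ∂_{k+1}, so:

  H_0: rank C_0 − rank ∂_1 = 7 − 6 = 1, and the invariant factors of ∂_1 are all 1, so H_0 = Z.
  H_1: rank ker ∂_1 − rank ∂_2 = (18 − 6) − 12 = 0, and ∂_2 has invariant factor 2 > 1, so H_1 = Z/2.
  H_2: rank ker ∂_2 − rank ∂_3 = (12 − 12) − 0 = 0, and there is no ∂_3, so H_2 = 0.

As a check, the Euler characteristic is 7 − 18 + 12 = 1, which agrees with 1 − 0 + 0 = 1.
(K is a triangulation of the real projective plane RP^2.)

H_0 ≅ Z,  H_1 ≅ Z/2,  H_2 = 0.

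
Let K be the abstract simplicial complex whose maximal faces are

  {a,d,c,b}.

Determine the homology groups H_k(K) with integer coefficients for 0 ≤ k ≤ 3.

H_0 ≅ Z,  H_1 = 0,  H_2 = 0,  H_3 = 0.

We work with the vertex ordering a < b < c < d. The simplices of K, each written with vertices in increasing order, are:

  0-simplices (4): a, b, c, d
  1-simplices (6): ab, ac, ad, bc, bd, cd
  2-simplices (4): abc, abd, acd, bcd
  3-simplices (1): abcd

so the chain groups are C_0 ≅ Z^4, C_1 ≅ Z^6, C_2 ≅ Z^4, C_3 ≅ Z^1.

Boundary ∂_1: C_1 → C_0 maps an edge to its endpoints' difference, ∂[p,q] = q − p. For instance
  ∂bd = d − b.
The resulting 4×6 matrix has rank 3, and its Smith normal form has invariant factors (1,1,1).

The boundary map ∂_2: C_2 → C_1 maps a triangle to the signed sum of its edges. For instance
  ∂bcd = cd − bd + bc,
  ∂abd = bd − ad + ab.
This gives a 6×4 integer matrix of rank 3; reducing to Smith normal form yields diagonal entries (1,1,1).

∂_3: C_3 → C_2 sends each 3-simplex σ to the alternating sum Σ_i (−1)^i (σ with its i-th vertex removed). For instance
  ∂abcd = bcd − acd + abd − abc.
This gives a 4×1 integer matrix of rank 1; reducing to Smith normal form yields diagonal entries (1).

Reading off H_k = ker ∂_k / im ∂_{k+1}:

  H_0: rank C_0 − rank ∂_1 = 4 − 3 = 1, and the invariant factors of ∂_1 are all 1, so H_0 ≅ Z.
  H_1: rank ker ∂_1 − rank ∂_2 = (6 − 3) − 3 = 0, and the invariant factors of ∂_2 are all 1, so H_1 ≅ 0.
  H_2: rank ker ∂_2 − rank ∂_3 = (4 − 3) − 1 = 0, and the invariant factors of ∂_3 are all 1, so H_2 ≅ 0.
  H_3: rank ker ∂_3 − rank ∂_4 = (1 − 1) − 0 = 0, and there is no ∂_4, so H_3 ≅ 0.

As a check, the Euler characteristic is 4 − 6 + 4 − 1 = 1, which agrees with 1 − 0 + 0 − 0 = 1.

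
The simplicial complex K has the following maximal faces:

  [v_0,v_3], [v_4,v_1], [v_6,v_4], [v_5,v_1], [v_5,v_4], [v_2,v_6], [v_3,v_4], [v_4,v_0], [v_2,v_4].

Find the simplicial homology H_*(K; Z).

Order the vertices as v_0 < v_1 < v_2 < v_3 < v_4 < v_5 < v_6. Listing each simplex with vertices in this order, K has dimension 1 with simplices:

  0-simplices (7): [v_0], [v_1], [v_2], [v_3], [v_4], [v_5], [v_6]
  1-simplices (9): [v_0,v_3], [v_0,v_4], [v_1,v_4], [v_1,v_5], [v_2,v_4], [v_2,v_6], [v_3,v_4], [v_4,v_5], [v_4,v_6]

Hence C_0 ≅ Z^7, C_1 ≅ Z^9.

The boundary map ∂_1: C_1 → C_0 is given by ∂[p,q] = [q] − [p]. For instance
  ∂[v_0,v_3] = [v_3] − [v_0].
The resulting 7×9 matrix has rank 6, and its Smith normal form has invariant factors (1,1,1,1,1,1).

Computing H_k = (kernel of ∂_k) / (image of ∂_{k+1}):

  H_0: rank C_0 − rank ∂_1 = 7 − 6 = 1, and the invariant factors of ∂_1 are all 1, so H_0 = Z.
  H_1: rank ker ∂_1 − rank ∂_2 = (9 − 6) − 0 = 3, and there is no ∂_2, so H_1 = Z^3.

As a check, the Euler characteristic is 7 − 9 = -2, which agrees with 1 − 3 = -2.

H_0 ≅ Z,  H_1 ≅ Z^3.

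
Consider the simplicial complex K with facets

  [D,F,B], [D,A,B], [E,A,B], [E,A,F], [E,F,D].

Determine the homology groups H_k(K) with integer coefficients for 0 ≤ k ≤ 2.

H_0 ≅ Z,  H_1 ≅ Z,  H_2 = 0.

Fix the vertex order A < B < D < E < F and write every simplex with vertices in increasing order. Then dim K = 2 and the simplices of K are:

  0-simplices (5): A, B, D, E, F
  1-simplices (10): AB, AD, AE, AF, BD, BE, BF, DE, DF, EF
  2-simplices (5): ABD, ABE, AEF, BDF, DEF

giving chain groups C_0 ≅ Z^5, C_1 ≅ Z^10, C_2 ≅ Z^5.

The boundary map ∂_1: C_1 → C_0 maps an edge to its endpoints' difference, ∂[p,q] = q − p.
This gives a 5×10 integer matrix of rank 4; reducing to Smith normal form yields diagonal entries (1,1,1,1).

∂_2: C_2 → C_1 maps a triangle to the signed sum of its edges. For instance
  ∂BDF = DF − BF + BD,
  ∂DEF = EF − DF + DE.
The 10×5 boundary matrix has rank 5 and Smith normal form diag(1,1,1,1,1).

Now H_k = ker ∂_k / im ∂_{k+1}, so:

  H_0: rank C_0 − rank ∂_1 = 5 − 4 = 1, and the invariant factors of ∂_1 are all 1, so H_0 ≅ Z.
  H_1: rank ker ∂_1 − rank ∂_2 = (10 − 4) − 5 = 1, and the invariant factors of ∂_2 are all 1, so H_1 ≅ Z.
  H_2: rank ker ∂_2 − rank ∂_3 = (5 − 5) − 0 = 0, and there is no ∂_3, so H_2 ≅ 0.

(K is a triangulation of the Möbius band.)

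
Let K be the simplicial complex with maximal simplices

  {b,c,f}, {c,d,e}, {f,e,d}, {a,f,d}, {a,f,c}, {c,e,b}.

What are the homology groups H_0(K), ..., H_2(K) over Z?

H_0 = Z,  H_1 = Z,  H_2 = 0.

We work with the vertex ordering a < b < c < d < e < f. The simplices of K, each written with vertices in increasing order, are:

  0-simplices (6): a, b, c, d, e, f
  1-simplices (12): ac, ad, af, bc, be, bf, cd, ce, cf, de, df, ef
  2-simplices (6): acf, adf, bce, bcf, cde, def

so the chain groups are C_0 ≅ Z^6, C_1 ≅ Z^12, C_2 ≅ Z^6.

∂_1: C_1 → C_0 sends each edge [p,q] (with p < q) to q − p. For instance
  ∂be = e − b.
The resulting 6×12 matrix has rank 5, and its Smith normal form has invariant factors (1,1,1,1,1).

Boundary ∂_2: C_2 → C_1 maps a triangle to the signed sum of its edges. For instance
  ∂acf = cf − af + ac,
  ∂def = ef − df + de.
The resulting 12×6 matrix has rank 6, and its Smith normal form has invariant factors (1,1,1,1,1,1).

From H_k ≅ ker(∂_k) / im(∂_{k+1}) we obtain:

  H_0: rank C_0 − rank ∂_1 = 6 − 5 = 1, and the invariant factors of ∂_1 are all 1, so H_0 ≅ Z.
  H_1: rank ker ∂_1 − rank ∂_2 = (12 − 5) − 6 = 1, and the invariant factors of ∂_2 are all 1, so H_1 ≅ Z.
  H_2: rank ker ∂_2 − rank ∂_3 = (6 − 6) − 0 = 0, and there is no ∂_3, so H_2 ≅ 0.

(K is a triangulation of the cylinder S^1 x I.)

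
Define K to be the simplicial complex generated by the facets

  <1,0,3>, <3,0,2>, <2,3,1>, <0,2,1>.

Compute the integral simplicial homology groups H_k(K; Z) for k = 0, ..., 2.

H_0 = Z,  H_1 = 0,  H_2 = Z.

Fix the vertex order 0 < 1 < 2 < 3 and write every simplex with vertices in increasing order. Then dim K = 2 and the simplices of K are:

  0-simplices (4): [0], [1], [2], [3]
  1-simplices (6): [0,1], [0,2], [0,3], [1,2], [1,3], [2,3]
  2-simplices (4): [0,1,2], [0,1,3], [0,2,3], [1,2,3]

giving chain groups C_0 ≅ Z^4, C_1 ≅ Z^6, C_2 ≅ Z^4.

Boundary ∂_1: C_1 → C_0 is given by ∂[p,q] = [q] − [p]. For instance
  ∂[1,2] = [2] − [1].
This gives a 4×6 integer matrix of rank 3; reducing to Smith normal form yields diagonal entries (1,1,1).

The boundary map ∂_2: C_2 → C_1 acts by ∂[p,q,r] = [q,r] − [p,r] + [p,q]. For instance
  ∂[0,2,3] = [2,3] − [0,3] + [0,2],
  ∂[0,1,2] = [1,2] − [0,2] + [0,1].
The 6×4 boundary matrix has rank 3 and Smith normal form diag(1,1,1).

Reading off H_k = ker ∂_k / im ∂_{k+1}:

  H_0: rank C_0 − rank ∂_1 = 4 − 3 = 1, and the invariant factors of ∂_1 are all 1, so H_0 ≅ Z.
  H_1: rank ker ∂_1 − rank ∂_2 = (6 − 3) − 3 = 0, and the invariant factors of ∂_2 are all 1, so H_1 ≅ 0.
  H_2: rank ker ∂_2 − rank ∂_3 = (4 − 3) − 0 = 1, and there is no ∂_3, so H_2 ≅ Z.

As a check, the Euler characteristic is 4 − 6 + 4 = 2, which agrees with 1 − 0 + 1 = 2.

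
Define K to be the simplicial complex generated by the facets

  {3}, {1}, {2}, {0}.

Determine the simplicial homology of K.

H_0 ≅ Z^4.

We work with the vertex ordering 0 < 1 < 2 < 3. The simplices of K, each written with vertices in increasing order, are:

  0-simplices (4): [0], [1], [2], [3]

giving chain groups C_0 ≅ Z^4.

Now H_k = ker ∂_k / im ∂_{k+1}, so:

  H_0: rank C_0 − rank ∂_1 = 4 − 0 = 4, and there is no ∂_1, so H_0 ≅ Z^4.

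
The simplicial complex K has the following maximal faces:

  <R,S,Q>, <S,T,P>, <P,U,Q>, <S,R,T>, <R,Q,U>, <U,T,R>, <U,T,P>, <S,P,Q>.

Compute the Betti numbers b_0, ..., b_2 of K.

b_0 = 1, b_1 = 0, b_2 = 1.

K has 6 vertices, 12 edges, 8 triangles.
rank ∂_0 = 0, rank ∂_1 = 5 ⇒ b_0 = 6 − 0 − 5 = 1; all invariant factors of ∂_1 are 1 so no torsion. So H_0 ≅ Z.
rank ∂_1 = 5, rank ∂_2 = 7 ⇒ b_1 = 12 − 5 − 7 = 0; all invariant factors of ∂_2 are 1 so no torsion. So H_1 ≅ 0.
rank ∂_2 = 7, rank ∂_3 = 0 ⇒ b_2 = 8 − 7 − 0 = 1. So H_2 ≅ Z.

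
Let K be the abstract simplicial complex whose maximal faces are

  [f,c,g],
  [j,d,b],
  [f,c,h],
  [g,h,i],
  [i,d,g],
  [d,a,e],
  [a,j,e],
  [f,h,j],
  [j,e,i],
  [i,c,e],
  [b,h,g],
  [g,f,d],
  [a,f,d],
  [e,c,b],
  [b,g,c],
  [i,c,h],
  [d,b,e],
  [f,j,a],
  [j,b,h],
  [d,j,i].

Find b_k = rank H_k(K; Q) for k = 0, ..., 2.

b_0 = 1, b_1 = 1, b_2 = 0.

We work with the vertex ordering a < b < c < d < e < f < g < h < i < j. The simplices of K, each written with vertices in increasing order, are:

  0-simplices (10): a, b, c, d, e, f, g, h, i, j
  1-simplices (30): ad, ae, af, aj, bc, bd, be, bg, bh, bj, ce, cf, cg, ch, ci, de, df, dg, di, dj, ei, ej, fg, fh, fj, gh, gi, hi, hj, ij
  2-simplices (20): ade, adf, aej, afj, bce, bcg, bde, bdj, bgh, bhj, cei, cfg, cfh, chi, dfg, dgi, dij, eij, fhj, ghi

so the chain groups are C_0 ≅ Z^10, C_1 ≅ Z^30, C_2 ≅ Z^20.

∂_1: C_1 → C_0 maps an edge to its endpoints' difference, ∂[p,q] = q − p.
This gives a 10×30 integer matrix of rank 9; reducing to Smith normal form yields diagonal entries (1,1,1,1,1,1,1,1,1).

∂_2: C_2 → C_1 maps a triangle to the signed sum of its edges. For instance
  ∂dfg = fg − dg + df,
  ∂bdj = dj − bj + bd.
This gives a 30×20 integer matrix of rank 20; reducing to Smith normal form yields diagonal entries (1,1,1,1,1,1,1,1,1,1,1,1,1,1,1,1,1,1,1,2).

From H_k ≅ ker(∂_k) / im(∂_{k+1}) we obtain:

  H_0: rank C_0 − rank ∂_1 = 10 − 9 = 1, and the invariant factors of ∂_1 are all 1, so H_0 ≅ Z.
  H_1: rank ker ∂_1 − rank ∂_2 = (30 − 9) − 20 = 1, and ∂_2 has invariant factor 2 > 1, so H_1 ≅ Z ⊕ Z/2Z.
  H_2: rank ker ∂_2 − rank ∂_3 = (20 − 20) − 0 = 0, and there is no ∂_3, so H_2 ≅ 0.

As a check, the Euler characteristic is 10 − 30 + 20 = 0, which agrees with 1 − 1 + 0 = 0.
(K is a triangulation of the Klein bottle.)

Hence the Betti numbers are b_0 = 1, b_1 = 1, b_2 = 0.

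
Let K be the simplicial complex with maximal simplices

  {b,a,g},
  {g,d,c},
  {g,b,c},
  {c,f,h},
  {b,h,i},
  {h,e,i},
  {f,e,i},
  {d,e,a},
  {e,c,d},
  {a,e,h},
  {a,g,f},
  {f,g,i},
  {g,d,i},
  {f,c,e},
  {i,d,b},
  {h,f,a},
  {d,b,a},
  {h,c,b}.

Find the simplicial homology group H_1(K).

H_1 = Z ⊕ Z/2.

Order the vertices as a < b < c < d < e < f < g < h < i. Listing each simplex with vertices in this order, K has dimension 2 with simplices:

  0-simplices (9): a, b, c, d, e, f, g, h, i
  1-simplices (27): ab, ad, ae, af, ag, ah, bc, bd, bg, bh, bi, cd, ce, cf, cg, ch, de, dg, di, ef, eh, ei, fg, fh, fi, gi, hi
  2-simplices (18): abd, abg, ade, aeh, afg, afh, bcg, bch, bdi, bhi, cde, cdg, cef, cfh, dgi, efi, ehi, fgi

so the chain groups are C_0 ≅ Z^9, C_1 ≅ Z^27, C_2 ≅ Z^18.

The boundary map ∂_1: C_1 → C_0 maps an edge to its endpoints' difference, ∂[p,q] = q − p.
As a 9×27 matrix over Z this has rank 8, with invariant factors (1,1,1,1,1,1,1,1).

∂_2: C_2 → C_1 maps a triangle to the signed sum of its edges. For instance
  ∂bhi = hi − bi + bh,
  ∂efi = fi − ei + ef.
As a 27×18 matrix over Z this has rank 18, with invariant factors (1,1,1,1,1,1,1,1,1,1,1,1,1,1,1,1,1,2).

Computing H_k = (kernel of ∂_k) / (image of ∂_{k+1}):

  H_1: rank ker ∂_1 − rank ∂_2 = (27 − 8) − 18 = 1, and ∂_2 has invariant factor 2 > 1, so H_1 = Z ⊕ Z/2.

(K is a triangulation of the Klein bottle.)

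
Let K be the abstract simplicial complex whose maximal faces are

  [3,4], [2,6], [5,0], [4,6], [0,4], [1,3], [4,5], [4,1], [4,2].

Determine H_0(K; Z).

Order the vertices as 0 < 1 < 2 < 3 < 4 < 5 < 6. Listing each simplex with vertices in this order, K has dimension 1 with simplices:

  0-simplices (7): [0], [1], [2], [3], [4], [5], [6]
  1-simplices (9): [0,4], [0,5], [1,3], [1,4], [2,4], [2,6], [3,4], [4,5], [4,6]

so the chain groups are C_0 ≅ Z^7, C_1 ≅ Z^9.

Boundary ∂_1: C_1 → C_0 sends each edge [p,q] (with p < q) to q − p. For instance
  ∂[0,5] = [5] − [0].
The resulting 7×9 matrix has rank 6, and its Smith normal form has invariant factors (1,1,1,1,1,1).

From H_k ≅ ker(∂_k) / im(∂_{k+1}) we obtain:

  H_0: rank C_0 − rank ∂_1 = 7 − 6 = 1, and the invariant factors of ∂_1 are all 1, so H_0 ≅ Z.

(K is a triangulation of a wedge of 3 circles.)

H_0 ≅ Z.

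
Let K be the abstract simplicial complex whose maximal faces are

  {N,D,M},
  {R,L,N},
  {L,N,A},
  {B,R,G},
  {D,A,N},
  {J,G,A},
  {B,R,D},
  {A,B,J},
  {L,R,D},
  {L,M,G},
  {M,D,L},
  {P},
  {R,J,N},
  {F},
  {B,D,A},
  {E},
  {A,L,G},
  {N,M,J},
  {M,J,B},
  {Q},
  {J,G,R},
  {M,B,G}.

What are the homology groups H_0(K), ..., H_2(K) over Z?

H_0 ≅ Z^5,  H_1 ≅ Z ⊕ Z/2,  H_2 = 0.

We work with the vertex ordering A < B < D < E < F < G < J < L < M < N < P < Q < R. The simplices of K, each written with vertices in increasing order, are:

  0-simplices (13): A, B, D, E, F, G, J, L, M, N, P, Q, R
  1-simplices (27): AB, AD, AG, AJ, AL, AN, BD, BG, BJ, BM, BR, DL, DM, DN, DR, GJ, GL, GM, GR, JM, JN, JR, LM, LN, LR, MN, NR
  2-simplices (18): ABD, ABJ, ADN, AGJ, AGL, ALN, BDR, BGM, BGR, BJM, DLM, DLR, DMN, GJR, GLM, JMN, JNR, LNR

Hence C_0 ≅ Z^13, C_1 ≅ Z^27, C_2 ≅ Z^18.

Boundary ∂_1: C_1 → C_0 is given by ∂[p,q] = [q] − [p]. For instance
  ∂JM = M − J.
This gives a 13×27 integer matrix of rank 8; reducing to Smith normal form yields diagonal entries (1,1,1,1,1,1,1,1).

Boundary ∂_2: C_2 → C_1 sends each 2-simplex [p,q,r] to [q,r] − [p,r] + [p,q]. For instance
  ∂JMN = MN − JN + JM,
  ∂ABJ = BJ − AJ + AB.
The 27×18 boundary matrix has rank 18 and Smith normal form diag(1,1,1,1,1,1,1,1,1,1,1,1,1,1,1,1,1,2).

Computing H_k = (kernel of ∂_k) / (image of ∂_{k+1}):

  H_0: rank C_0 − rank ∂_1 = 13 − 8 = 5, and the invariant factors of ∂_1 are all 1, so H_0 = Z^5.
  H_1: rank ker ∂_1 − rank ∂_2 = (27 − 8) − 18 = 1, and ∂_2 has invariant factor 2 > 1, so H_1 = Z ⊕ Z/2.
  H_2: rank ker ∂_2 − rank ∂_3 = (18 − 18) − 0 = 0, and there is no ∂_3, so H_2 = 0.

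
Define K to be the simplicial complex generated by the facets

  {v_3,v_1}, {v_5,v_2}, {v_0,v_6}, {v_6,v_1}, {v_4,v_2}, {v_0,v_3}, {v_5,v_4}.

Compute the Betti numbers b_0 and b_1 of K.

K has 7 vertices, 7 edges.
rank ∂_0 = 0, rank ∂_1 = 5 ⇒ b_0 = 7 − 0 − 5 = 2; all invariant factors of ∂_1 are 1 so no torsion. So H_0 = Z^2.
rank ∂_1 = 5, rank ∂_2 = 0 ⇒ b_1 = 7 − 5 − 0 = 2. So H_1 = Z^2.

b_0 = 2, b_1 = 2.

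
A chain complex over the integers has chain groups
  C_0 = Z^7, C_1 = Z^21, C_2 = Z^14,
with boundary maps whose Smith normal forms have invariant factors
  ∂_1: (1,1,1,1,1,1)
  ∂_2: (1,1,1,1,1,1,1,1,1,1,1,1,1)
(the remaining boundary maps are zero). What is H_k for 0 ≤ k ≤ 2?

H_0: b_0 = 7 − 0 − 6 = 1; torsion from ∂_1 factors > 1: none. So H_0 = Z.
H_1: b_1 = 21 − 6 − 13 = 2; torsion from ∂_2 factors > 1: none. So H_1 = Z^2.
H_2: b_2 = 14 − 13 − 0 = 1; torsion from ∂_3 factors > 1: none. So H_2 = Z.

H_0 = Z,  H_1 = Z^2,  H_2 = Z.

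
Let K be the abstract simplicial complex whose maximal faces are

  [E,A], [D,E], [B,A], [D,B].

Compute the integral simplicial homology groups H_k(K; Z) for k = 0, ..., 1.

H_0 = Z,  H_1 = Z.

Order the vertices as A < B < D < E. Listing each simplex with vertices in this order, K has dimension 1 with simplices:

  0-simplices (4): A, B, D, E
  1-simplices (4): AB, AE, BD, DE

giving chain groups C_0 ≅ Z^4, C_1 ≅ Z^4.

The boundary map ∂_1: C_1 → C_0 sends each edge [p,q] (with p < q) to q − p. For instance
  ∂DE = E − D.
The 4×4 boundary matrix has rank 3 and Smith normal form diag(1,1,1).

Now H_k = ker ∂_k / im ∂_{k+1}, so:

  H_0: rank C_0 − rank ∂_1 = 4 − 3 = 1, and the invariant factors of ∂_1 are all 1, so H_0 ≅ Z.
  H_1: rank ker ∂_1 − rank ∂_2 = (4 − 3) − 0 = 1, and there is no ∂_2, so H_1 ≅ Z.

As a check, the Euler characteristic is 4 − 4 = 0, which agrees with 1 − 1 = 0.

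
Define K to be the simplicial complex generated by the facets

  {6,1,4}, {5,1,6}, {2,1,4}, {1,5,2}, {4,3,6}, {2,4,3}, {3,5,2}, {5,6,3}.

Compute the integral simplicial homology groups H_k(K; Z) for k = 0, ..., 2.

H_0 = Z,  H_1 = 0,  H_2 = Z.

K has 6 vertices, 12 edges, 8 triangles.
rank ∂_0 = 0, rank ∂_1 = 5 ⇒ b_0 = 6 − 0 − 5 = 1; all invariant factors of ∂_1 are 1 so no torsion. So H_0 = Z.
rank ∂_1 = 5, rank ∂_2 = 7 ⇒ b_1 = 12 − 5 − 7 = 0; all invariant factors of ∂_2 are 1 so no torsion. So H_1 = 0.
rank ∂_2 = 7, rank ∂_3 = 0 ⇒ b_2 = 8 − 7 − 0 = 1. So H_2 = Z.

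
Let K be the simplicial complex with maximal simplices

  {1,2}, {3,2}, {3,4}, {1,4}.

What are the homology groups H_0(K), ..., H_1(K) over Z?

H_0 = Z,  H_1 = Z.

We work with the vertex ordering 1 < 2 < 3 < 4. The simplices of K, each written with vertices in increasing order, are:

  0-simplices (4): [1], [2], [3], [4]
  1-simplices (4): [1,2], [1,4], [2,3], [3,4]

Hence C_0 ≅ Z^4, C_1 ≅ Z^4.

∂_1: C_1 → C_0 is given by ∂[p,q] = [q] − [p]. For instance
  ∂[1,4] = [4] − [1].
The resulting 4×4 matrix has rank 3, and its Smith normal form has invariant factors (1,1,1).

Computing H_k = (kernel of ∂_k) / (image of ∂_{k+1}):

  H_0: rank C_0 − rank ∂_1 = 4 − 3 = 1, and the invariant factors of ∂_1 are all 1, so H_0 = Z.
  H_1: rank ker ∂_1 − rank ∂_2 = (4 − 3) − 0 = 1, and there is no ∂_2, so H_1 = Z.

As a check, the Euler characteristic is 4 − 4 = 0, which agrees with 1 − 1 = 0.
(K is a triangulation of the circle S^1.)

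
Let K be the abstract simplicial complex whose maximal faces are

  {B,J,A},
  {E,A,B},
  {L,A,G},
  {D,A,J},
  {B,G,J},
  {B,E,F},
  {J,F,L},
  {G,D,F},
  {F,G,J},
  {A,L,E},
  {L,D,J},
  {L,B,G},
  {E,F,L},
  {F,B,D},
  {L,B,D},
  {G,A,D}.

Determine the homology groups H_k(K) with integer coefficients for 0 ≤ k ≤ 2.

K has 8 vertices, 24 edges, 16 triangles.
rank ∂_0 = 0, rank ∂_1 = 7 ⇒ b_0 = 8 − 0 − 7 = 1; all invariant factors of ∂_1 are 1 so no torsion. So H_0 = Z.
rank ∂_1 = 7, rank ∂_2 = 15 ⇒ b_1 = 24 − 7 − 15 = 2; all invariant factors of ∂_2 are 1 so no torsion. So H_1 = Z^2.
rank ∂_2 = 15, rank ∂_3 = 0 ⇒ b_2 = 16 − 15 − 0 = 1. So H_2 = Z.

H_0 ≅ Z,  H_1 ≅ Z^2,  H_2 ≅ Z.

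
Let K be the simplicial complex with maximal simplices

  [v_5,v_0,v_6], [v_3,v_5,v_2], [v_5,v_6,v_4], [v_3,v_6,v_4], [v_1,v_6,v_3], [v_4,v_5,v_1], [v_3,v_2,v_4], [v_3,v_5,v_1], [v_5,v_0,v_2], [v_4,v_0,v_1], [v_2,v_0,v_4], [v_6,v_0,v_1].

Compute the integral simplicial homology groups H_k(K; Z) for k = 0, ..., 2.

We work with the vertex ordering v_0 < v_1 < v_2 < v_3 < v_4 < v_5 < v_6. The simplices of K, each written with vertices in increasing order, are:

  0-simplices (7): [v_0], [v_1], [v_2], [v_3], [v_4], [v_5], [v_6]
  1-simplices (18): (18 of them)
  2-simplices (12): (12 of them)

Hence C_0 ≅ Z^7, C_1 ≅ Z^18, C_2 ≅ Z^12.

∂_1: C_1 → C_0 maps an edge to its endpoints' difference, ∂[p,q] = q − p. For instance
  ∂[v_0,v_5] = [v_5] − [v_0].
This gives a 7×18 integer matrix of rank 6; reducing to Smith normal form yields diagonal entries (1,1,1,1,1,1).

The boundary map ∂_2: C_2 → C_1 sends each 2-simplex [p,q,r] to [q,r] − [p,r] + [p,q]. For instance
  ∂[v_0,v_1,v_4] = [v_1,v_4] − [v_0,v_4] + [v_0,v_1],
  ∂[v_3,v_4,v_6] = [v_4,v_6] − [v_3,v_6] + [v_3,v_4].
The 18×12 boundary matrix has rank 12 and Smith normal form diag(1,1,1,1,1,1,1,1,1,1,1,2).

From H_k ≅ ker(∂_k) / im(∂_{k+1}) we obtain:

  H_0: rank C_0 − rank ∂_1 = 7 − 6 = 1, and the invariant factors of ∂_1 are all 1, so H_0 = Z.
  H_1: rank ker ∂_1 − rank ∂_2 = (18 − 6) − 12 = 0, and ∂_2 has invariant factor 2 > 1, so H_1 = Z/2.
  H_2: rank ker ∂_2 − rank ∂_3 = (12 − 12) − 0 = 0, and there is no ∂_3, so H_2 = 0.

As a check, the Euler characteristic is 7 − 18 + 12 = 1, which agrees with 1 − 0 + 0 = 1.

H_0 = Z,  H_1 = Z/2,  H_2 = 0.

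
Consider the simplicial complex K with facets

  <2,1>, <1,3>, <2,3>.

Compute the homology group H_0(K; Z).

H_0 ≅ Z.

Order the vertices as 1 < 2 < 3. Listing each simplex with vertices in this order, K has dimension 1 with simplices:

  0-simplices (3): [1], [2], [3]
  1-simplices (3): [1,2], [1,3], [2,3]

Hence C_0 ≅ Z^3, C_1 ≅ Z^3.

∂_1: C_1 → C_0 maps an edge to its endpoints' difference, ∂[p,q] = q − p. For instance
  ∂[2,3] = [3] − [2].
The 3×3 boundary matrix has rank 2 and Smith normal form diag(1,1).

Reading off H_k = ker ∂_k / im ∂_{k+1}:

  H_0: rank C_0 − rank ∂_1 = 3 − 2 = 1, and the invariant factors of ∂_1 are all 1, so H_0 ≅ Z.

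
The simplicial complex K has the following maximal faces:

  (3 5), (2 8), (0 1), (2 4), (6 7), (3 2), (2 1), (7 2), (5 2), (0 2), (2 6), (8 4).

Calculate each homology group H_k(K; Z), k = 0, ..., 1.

H_0 = Z,  H_1 = Z^4.

Fix the vertex order 0 < 1 < 2 < 3 < 4 < 5 < 6 < 7 < 8 and write every simplex with vertices in increasing order. Then dim K = 1 and the simplices of K are:

  0-simplices (9): [0], [1], [2], [3], [4], [5], [6], [7], [8]
  1-simplices (12): [0,1], [0,2], [1,2], [2,3], [2,4], [2,5], [2,6], [2,7], [2,8], [3,5], [4,8], [6,7]

giving chain groups C_0 ≅ Z^9, C_1 ≅ Z^12.

Boundary ∂_1: C_1 → C_0 sends each edge [p,q] (with p < q) to q − p.
The 9×12 boundary matrix has rank 8 and Smith normal form diag(1,1,1,1,1,1,1,1).

Now H_k = ker ∂_k / im ∂_{k+1}, so:

  H_0: rank C_0 − rank ∂_1 = 9 − 8 = 1, and the invariant factors of ∂_1 are all 1, so H_0 = Z.
  H_1: rank ker ∂_1 − rank ∂_2 = (12 − 8) − 0 = 4, and there is no ∂_2, so H_1 = Z^4.

(K is a triangulation of a wedge of 4 circles.)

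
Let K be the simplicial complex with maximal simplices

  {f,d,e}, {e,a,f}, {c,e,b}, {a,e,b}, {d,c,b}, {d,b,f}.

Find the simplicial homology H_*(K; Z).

We work with the vertex ordering a < b < c < d < e < f. The simplices of K, each written with vertices in increasing order, are:

  0-simplices (6): a, b, c, d, e, f
  1-simplices (12): ab, ae, af, bc, bd, be, bf, cd, ce, de, df, ef
  2-simplices (6): abe, aef, bcd, bce, bdf, def

Hence C_0 ≅ Z^6, C_1 ≅ Z^12, C_2 ≅ Z^6.

Boundary ∂_1: C_1 → C_0 sends each edge [p,q] (with p < q) to q − p.
The resulting 6×12 matrix has rank 5, and its Smith normal form has invariant factors (1,1,1,1,1).

Boundary ∂_2: C_2 → C_1 sends each 2-simplex [p,q,r] to [q,r] − [p,r] + [p,q]. For instance
  ∂def = ef − df + de,
  ∂aef = ef − af + ae.
As a 12×6 matrix over Z this has rank 6, with invariant factors (1,1,1,1,1,1).

Reading off H_k = ker ∂_k / im ∂_{k+1}:

  H_0: rank C_0 − rank ∂_1 = 6 − 5 = 1, and the invariant factors of ∂_1 are all 1, so H_0 = Z.
  H_1: rank ker ∂_1 − rank ∂_2 = (12 − 5) − 6 = 1, and the invariant factors of ∂_2 are all 1, so H_1 = Z.
  H_2: rank ker ∂_2 − rank ∂_3 = (6 − 6) − 0 = 0, and there is no ∂_3, so H_2 = 0.

As a check, the Euler characteristic is 6 − 12 + 6 = 0, which agrees with 1 − 1 + 0 = 0.

H_0 = Z,  H_1 = Z,  H_2 = 0.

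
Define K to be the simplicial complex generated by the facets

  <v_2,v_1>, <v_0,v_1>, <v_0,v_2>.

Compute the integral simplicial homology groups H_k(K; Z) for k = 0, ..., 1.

H_0 = Z,  H_1 = Z.

Fix the vertex order v_0 < v_1 < v_2 and write every simplex with vertices in increasing order. Then dim K = 1 and the simplices of K are:

  0-simplices (3): [v_0], [v_1], [v_2]
  1-simplices (3): [v_0,v_1], [v_0,v_2], [v_1,v_2]

Hence C_0 ≅ Z^3, C_1 ≅ Z^3.

Boundary ∂_1: C_1 → C_0 sends each edge [p,q] (with p < q) to q − p.
As a 3×3 matrix over Z this has rank 2, with invariant factors (1,1).

From H_k ≅ ker(∂_k) / im(∂_{k+1}) we obtain:

  H_0: rank C_0 − rank ∂_1 = 3 − 2 = 1, and the invariant factors of ∂_1 are all 1, so H_0 ≅ Z.
  H_1: rank ker ∂_1 − rank ∂_2 = (3 − 2) − 0 = 1, and there is no ∂_2, so H_1 ≅ Z.

(K is a triangulation of the circle S^1.)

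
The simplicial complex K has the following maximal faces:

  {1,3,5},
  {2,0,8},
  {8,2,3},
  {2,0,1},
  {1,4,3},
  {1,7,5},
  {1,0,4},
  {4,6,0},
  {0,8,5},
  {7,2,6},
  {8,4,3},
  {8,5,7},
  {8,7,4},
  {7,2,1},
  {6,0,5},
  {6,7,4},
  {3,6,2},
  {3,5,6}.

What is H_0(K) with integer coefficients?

Fix the vertex order 0 < 1 < 2 < 3 < 4 < 5 < 6 < 7 < 8 and write every simplex with vertices in increasing order. Then dim K = 2 and the simplices of K are:

  0-simplices (9): [0], [1], [2], [3], [4], [5], [6], [7], [8]
  1-simplices (27): (27 of them)
  2-simplices (18): [0,1,2], [0,1,4], [0,2,8], [0,4,6], [0,5,6], [0,5,8], [1,2,7], [1,3,4], [1,3,5], [1,5,7], [2,3,6], [2,3,8], [2,6,7], [3,4,8], [3,5,6], [4,6,7], [4,7,8], [5,7,8]

Hence C_0 ≅ Z^9, C_1 ≅ Z^27, C_2 ≅ Z^18.

∂_1: C_1 → C_0 is given by ∂[p,q] = [q] − [p].
The 9×27 boundary matrix has rank 8 and Smith normal form diag(1,1,1,1,1,1,1,1).

Boundary ∂_2: C_2 → C_1 acts by ∂[p,q,r] = [q,r] − [p,r] + [p,q]. For instance
  ∂[2,6,7] = [6,7] − [2,7] + [2,6],
  ∂[0,1,4] = [1,4] − [0,4] + [0,1].
The 27×18 boundary matrix has rank 17 and Smith normal form diag(1,1,1,1,1,1,1,1,1,1,1,1,1,1,1,1,1).

Now H_k = ker ∂_k / im ∂_{k+1}, so:

  H_0: rank C_0 − rank ∂_1 = 9 − 8 = 1, and the invariant factors of ∂_1 are all 1, so H_0 ≅ Z.

H_0 ≅ Z.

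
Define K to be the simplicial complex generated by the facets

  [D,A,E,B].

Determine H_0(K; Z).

H_0 ≅ Z.

We work with the vertex ordering A < B < D < E. The simplices of K, each written with vertices in increasing order, are:

  0-simplices (4): A, B, D, E
  1-simplices (6): AB, AD, AE, BD, BE, DE
  2-simplices (4): ABD, ABE, ADE, BDE
  3-simplices (1): ABDE

giving chain groups C_0 ≅ Z^4, C_1 ≅ Z^6, C_2 ≅ Z^4, C_3 ≅ Z^1.

The boundary map ∂_1: C_1 → C_0 is given by ∂[p,q] = [q] − [p].
This gives a 4×6 integer matrix of rank 3; reducing to Smith normal form yields diagonal entries (1,1,1).

Boundary ∂_2: C_2 → C_1 sends each 2-simplex [p,q,r] to [q,r] − [p,r] + [p,q]. For instance
  ∂ABE = BE − AE + AB,
  ∂ABD = BD − AD + AB.
As a 6×4 matrix over Z this has rank 3, with invariant factors (1,1,1).

The boundary map ∂_3: C_3 → C_2 sends each 3-simplex σ to the alternating sum Σ_i (−1)^i (σ with its i-th vertex removed). For instance
  ∂ABDE = BDE − ADE + ABE − ABD.
The resulting 4×1 matrix has rank 1, and its Smith normal form has invariant factors (1).

Reading off H_k = ker ∂_k / im ∂_{k+1}:

  H_0: rank C_0 − rank ∂_1 = 4 − 3 = 1, and the invariant factors of ∂_1 are all 1, so H_0 = Z.

(K is a triangulation of the 3-simplex.)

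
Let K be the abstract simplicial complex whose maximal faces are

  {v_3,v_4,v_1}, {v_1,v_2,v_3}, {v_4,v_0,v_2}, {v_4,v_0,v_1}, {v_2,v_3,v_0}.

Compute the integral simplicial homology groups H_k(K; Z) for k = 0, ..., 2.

H_0 ≅ Z,  H_1 ≅ Z,  H_2 = 0.

Order the vertices as v_0 < v_1 < v_2 < v_3 < v_4. Listing each simplex with vertices in this order, K has dimension 2 with simplices:

  0-simplices (5): [v_0], [v_1], [v_2], [v_3], [v_4]
  1-simplices (10): [v_0,v_1], [v_0,v_2], [v_0,v_3], [v_0,v_4], [v_1,v_2], [v_1,v_3], [v_1,v_4], [v_2,v_3], [v_2,v_4], [v_3,v_4]
  2-simplices (5): [v_0,v_1,v_4], [v_0,v_2,v_3], [v_0,v_2,v_4], [v_1,v_2,v_3], [v_1,v_3,v_4]

giving chain groups C_0 ≅ Z^5, C_1 ≅ Z^10, C_2 ≅ Z^5.

∂_1: C_1 → C_0 sends each edge [p,q] (with p < q) to q − p. For instance
  ∂[v_1,v_4] = [v_4] − [v_1].
The 5×10 boundary matrix has rank 4 and Smith normal form diag(1,1,1,1).

Boundary ∂_2: C_2 → C_1 sends each 2-simplex [p,q,r] to [q,r] − [p,r] + [p,q]. For instance
  ∂[v_0,v_1,v_4] = [v_1,v_4] − [v_0,v_4] + [v_0,v_1],
  ∂[v_1,v_3,v_4] = [v_3,v_4] − [v_1,v_4] + [v_1,v_3].
The 10×5 boundary matrix has rank 5 and Smith normal form diag(1,1,1,1,1).

Reading off H_k = ker ∂_k / im ∂_{k+1}:

  H_0: rank C_0 − rank ∂_1 = 5 − 4 = 1, and the invariant factors of ∂_1 are all 1, so H_0 = Z.
  H_1: rank ker ∂_1 − rank ∂_2 = (10 − 4) − 5 = 1, and the invariant factors of ∂_2 are all 1, so H_1 = Z.
  H_2: rank ker ∂_2 − rank ∂_3 = (5 − 5) − 0 = 0, and there is no ∂_3, so H_2 = 0.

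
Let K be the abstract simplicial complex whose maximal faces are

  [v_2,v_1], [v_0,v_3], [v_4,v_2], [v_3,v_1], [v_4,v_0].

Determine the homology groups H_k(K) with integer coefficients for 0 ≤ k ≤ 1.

H_0 = Z,  H_1 = Z.

Take the total order v_0 < v_1 < v_2 < v_3 < v_4 on the vertex set. Then K (dimension 1) consists of the simplices:

  0-simplices (5): [v_0], [v_1], [v_2], [v_3], [v_4]
  1-simplices (5): [v_0,v_3], [v_0,v_4], [v_1,v_2], [v_1,v_3], [v_2,v_4]

giving chain groups C_0 ≅ Z^5, C_1 ≅ Z^5.

The boundary map ∂_1: C_1 → C_0 is given by ∂[p,q] = [q] − [p].
The resulting 5×5 matrix has rank 4, and its Smith normal form has invariant factors (1,1,1,1).

Now H_k = ker ∂_k / im ∂_{k+1}, so:

  H_0: rank C_0 − rank ∂_1 = 5 − 4 = 1, and the invariant factors of ∂_1 are all 1, so H_0 = Z.
  H_1: rank ker ∂_1 − rank ∂_2 = (5 − 4) − 0 = 1, and there is no ∂_2, so H_1 = Z.

As a check, the Euler characteristic is 5 − 5 = 0, which agrees with 1 − 1 = 0.
(K is a triangulation of the circle S^1.)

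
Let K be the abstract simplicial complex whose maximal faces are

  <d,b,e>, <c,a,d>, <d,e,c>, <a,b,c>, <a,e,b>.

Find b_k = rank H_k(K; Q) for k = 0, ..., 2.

K has 5 vertices, 10 edges, 5 triangles.
rank ∂_0 = 0, rank ∂_1 = 4 ⇒ b_0 = 5 − 0 − 4 = 1; all invariant factors of ∂_1 are 1 so no torsion. So H_0 = Z.
rank ∂_1 = 4, rank ∂_2 = 5 ⇒ b_1 = 10 − 4 − 5 = 1; all invariant factors of ∂_2 are 1 so no torsion. So H_1 = Z.
rank ∂_2 = 5, rank ∂_3 = 0 ⇒ b_2 = 5 − 5 − 0 = 0. So H_2 = 0.

b_0 = 1, b_1 = 1, b_2 = 0.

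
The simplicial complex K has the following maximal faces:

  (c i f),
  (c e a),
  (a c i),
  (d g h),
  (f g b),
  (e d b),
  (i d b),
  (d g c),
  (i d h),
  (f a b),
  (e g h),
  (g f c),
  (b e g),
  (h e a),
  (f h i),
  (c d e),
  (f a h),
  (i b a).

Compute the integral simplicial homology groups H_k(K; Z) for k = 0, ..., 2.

Order the vertices as a < b < c < d < e < f < g < h < i. Listing each simplex with vertices in this order, K has dimension 2 with simplices:

  0-simplices (9): a, b, c, d, e, f, g, h, i
  1-simplices (27): ab, ac, ae, af, ah, ai, bd, be, bf, bg, bi, cd, ce, cf, cg, ci, de, dg, dh, di, eg, eh, fg, fh, fi, gh, hi
  2-simplices (18): abf, abi, ace, aci, aeh, afh, bde, bdi, beg, bfg, cde, cdg, cfg, cfi, dgh, dhi, egh, fhi

so the chain groups are C_0 ≅ Z^9, C_1 ≅ Z^27, C_2 ≅ Z^18.

∂_1: C_1 → C_0 sends each edge [p,q] (with p < q) to q − p. For instance
  ∂de = e − d.
The 9×27 boundary matrix has rank 8 and Smith normal form diag(1,1,1,1,1,1,1,1).

The boundary map ∂_2: C_2 → C_1 sends each 2-simplex [p,q,r] to [q,r] − [p,r] + [p,q]. For instance
  ∂ace = ce − ae + ac,
  ∂fhi = hi − fi + fh.
As a 27×18 matrix over Z this has rank 18, with invariant factors (1,1,1,1,1,1,1,1,1,1,1,1,1,1,1,1,1,2).

Computing H_k = (kernel of ∂_k) / (image of ∂_{k+1}):

  H_0: rank C_0 − rank ∂_1 = 9 − 8 = 1, and the invariant factors of ∂_1 are all 1, so H_0 ≅ Z.
  H_1: rank ker ∂_1 − rank ∂_2 = (27 − 8) − 18 = 1, and ∂_2 has invariant factor 2 > 1, so H_1 ≅ Z ⊕ Z/2.
  H_2: rank ker ∂_2 − rank ∂_3 = (18 − 18) − 0 = 0, and there is no ∂_3, so H_2 ≅ 0.

As a check, the Euler characteristic is 9 − 27 + 18 = 0, which agrees with 1 − 1 + 0 = 0.
(K is a triangulation of the Klein bottle.)

H_0 ≅ Z,  H_1 ≅ Z ⊕ Z/2,  H_2 = 0.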